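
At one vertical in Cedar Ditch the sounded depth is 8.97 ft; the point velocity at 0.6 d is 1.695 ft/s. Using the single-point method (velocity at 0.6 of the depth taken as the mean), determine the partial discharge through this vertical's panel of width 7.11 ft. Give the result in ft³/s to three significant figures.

v̄ = v₀.₆ = 1.695 ft/s
q = v̄ × d × w = 1.695 × 8.97 × 7.11 = 108.1 ft³/s

108 ft³/s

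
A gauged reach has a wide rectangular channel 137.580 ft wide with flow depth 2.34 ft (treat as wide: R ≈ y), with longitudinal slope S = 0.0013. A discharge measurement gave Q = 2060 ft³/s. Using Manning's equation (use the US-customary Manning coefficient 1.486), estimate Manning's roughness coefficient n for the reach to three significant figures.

A = b·y = 137.580 × 2.34 = 321.9 ft²
Wide channel: R ≈ y = 2.34 ft
n = (1.486/Q)·A·R^(2/3)·S^(1/2) = (1.486/2060) × 321.9 × 1.763 × 0.03606 = 0.01476

0.0148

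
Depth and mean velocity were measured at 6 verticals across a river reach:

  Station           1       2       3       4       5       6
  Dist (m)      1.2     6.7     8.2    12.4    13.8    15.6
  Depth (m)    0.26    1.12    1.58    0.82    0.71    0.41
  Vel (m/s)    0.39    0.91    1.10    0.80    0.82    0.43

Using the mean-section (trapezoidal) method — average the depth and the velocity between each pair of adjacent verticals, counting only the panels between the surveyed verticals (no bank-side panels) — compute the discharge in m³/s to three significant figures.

10.8 m³/s

Panel 1-2: Δb = 5.5 m, d̄ = (0.26+1.12)/2 = 0.69, v̄ = (0.39+0.91)/2 = 0.65 → q = 5.5×0.69×0.65 = 2.467 m³/s
Panel 2-3: Δb = 1.5 m, d̄ = (1.12+1.58)/2 = 1.35, v̄ = (0.91+1.10)/2 = 1.005 → q = 1.5×1.35×1.005 = 2.035 m³/s
Panel 3-4: Δb = 4.2 m, d̄ = (1.58+0.82)/2 = 1.2, v̄ = (1.10+0.80)/2 = 0.95 → q = 4.2×1.2×0.95 = 4.788 m³/s
Panel 4-5: Δb = 1.4 m, d̄ = (0.82+0.71)/2 = 0.765, v̄ = (0.80+0.82)/2 = 0.81 → q = 1.4×0.765×0.81 = 0.8675 m³/s
Panel 5-6: Δb = 1.8 m, d̄ = (0.71+0.41)/2 = 0.56, v̄ = (0.82+0.43)/2 = 0.625 → q = 1.8×0.56×0.625 = 0.6300 m³/s
Q = Σ q = 10.79 m³/s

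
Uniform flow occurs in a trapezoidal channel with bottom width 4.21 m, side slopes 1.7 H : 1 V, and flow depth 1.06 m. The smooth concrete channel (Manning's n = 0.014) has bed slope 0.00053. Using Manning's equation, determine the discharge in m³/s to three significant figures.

8.72 m³/s

A = (b + z·y)·y = (4.21 + 1.7×1.06)×1.06 = 6.373 m²
P = b + 2y√(1+z²) = 4.21 + 2×1.06×√(1+1.7²) = 8.391 m
R = A/P = 6.373/8.391 = 0.7594 m
Q = (1/n)·A·R^(2/3)·S^(1/2) = (1/0.014) × 6.373 × 0.7594^(2/3) × 0.00053^(1/2) = 8.723 m³/s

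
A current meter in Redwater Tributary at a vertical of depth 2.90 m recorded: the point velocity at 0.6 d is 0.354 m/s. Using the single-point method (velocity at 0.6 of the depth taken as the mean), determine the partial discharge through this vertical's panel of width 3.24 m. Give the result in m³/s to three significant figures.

3.33 m³/s

v̄ = v₀.₆ = 0.354 m/s
q = v̄ × d × w = 0.3540 × 2.90 × 3.24 = 3.326 m³/s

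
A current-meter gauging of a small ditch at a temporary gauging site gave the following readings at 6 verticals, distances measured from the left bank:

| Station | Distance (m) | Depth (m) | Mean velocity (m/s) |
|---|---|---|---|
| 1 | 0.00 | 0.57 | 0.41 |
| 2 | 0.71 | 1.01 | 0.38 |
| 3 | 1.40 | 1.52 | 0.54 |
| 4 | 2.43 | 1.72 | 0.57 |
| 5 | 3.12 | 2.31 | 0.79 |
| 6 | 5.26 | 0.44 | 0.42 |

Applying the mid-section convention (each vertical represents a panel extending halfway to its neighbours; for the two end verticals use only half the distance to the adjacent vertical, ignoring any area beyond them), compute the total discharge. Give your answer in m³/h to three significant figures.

w_1 = (0.71 − 0.00)/2 = 0.355 m; q_1 = 0.41 × 0.57 × 0.355 = 0.08296 m³/s
w_2 = (1.40 − 0.00)/2 = 0.7 m; q_2 = 0.38 × 1.01 × 0.7 = 0.2687 m³/s
w_3 = (2.43 − 0.71)/2 = 0.86 m; q_3 = 0.54 × 1.52 × 0.86 = 0.7059 m³/s
w_4 = (3.12 − 1.40)/2 = 0.86 m; q_4 = 0.57 × 1.72 × 0.86 = 0.8431 m³/s
w_5 = (5.26 − 2.43)/2 = 1.415 m; q_5 = 0.79 × 2.31 × 1.415 = 2.582 m³/s
w_6 = (5.26 − 3.12)/2 = 1.07 m; q_6 = 0.42 × 0.44 × 1.07 = 0.1977 m³/s
Q = Σ qᵢ = 4.681 m³/s
= 4.681 × 3600 = 16850 m³/h

16900 m³/h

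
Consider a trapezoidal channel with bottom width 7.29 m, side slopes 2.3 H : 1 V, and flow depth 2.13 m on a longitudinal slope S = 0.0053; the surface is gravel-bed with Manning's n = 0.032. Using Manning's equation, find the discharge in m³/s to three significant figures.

A = (b + z·y)·y = (7.29 + 2.3×2.13)×2.13 = 25.96 m²
P = b + 2y√(1+z²) = 7.29 + 2×2.13×√(1+2.3²) = 17.97 m
R = A/P = 25.96/17.97 = 1.444 m
Q = (1/n)·A·R^(2/3)·S^(1/2) = (1/0.032) × 25.96 × 1.444^(2/3) × 0.0053^(1/2) = 75.48 m³/s

75.5 m³/s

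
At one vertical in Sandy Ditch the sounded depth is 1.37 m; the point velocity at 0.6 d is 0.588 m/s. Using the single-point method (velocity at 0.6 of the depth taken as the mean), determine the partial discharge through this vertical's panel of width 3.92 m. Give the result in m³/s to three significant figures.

v̄ = v₀.₆ = 0.588 m/s
q = v̄ × d × w = 0.5880 × 1.37 × 3.92 = 3.158 m³/s

3.16 m³/s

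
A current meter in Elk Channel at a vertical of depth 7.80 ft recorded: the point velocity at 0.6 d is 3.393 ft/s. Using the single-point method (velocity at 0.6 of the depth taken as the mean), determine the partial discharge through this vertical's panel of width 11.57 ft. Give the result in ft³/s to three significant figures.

306 ft³/s

v̄ = v₀.₆ = 3.393 ft/s
q = v̄ × d × w = 3.393 × 7.80 × 11.57 = 306.2 ft³/s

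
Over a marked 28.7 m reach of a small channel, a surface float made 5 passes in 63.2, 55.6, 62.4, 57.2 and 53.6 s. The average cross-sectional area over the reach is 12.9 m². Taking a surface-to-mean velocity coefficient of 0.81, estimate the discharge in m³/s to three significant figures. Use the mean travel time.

5.14 m³/s

t̄ = (63.2 + 55.6 + 62.4 + 57.2 + 53.6) / 5 = 58.4 s
v_surface = L / t̄ = 28.7 / 58.4 = 0.4914 m/s
v_mean = 0.81 × 0.4914 = 0.3981 m/s
Q = A × v_mean = 12.9 × 0.3981 = 5.135 m³/s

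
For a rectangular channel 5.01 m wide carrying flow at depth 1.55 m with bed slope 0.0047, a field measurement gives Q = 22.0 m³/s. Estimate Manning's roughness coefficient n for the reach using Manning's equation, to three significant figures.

0.0235

A = b·y = 5.01 × 1.55 = 7.766 m²
P = b + 2y = 5.01 + 2×1.55 = 8.110 m
R = A/P = 7.766/8.110 = 0.9575 m
n = (1/Q)·A·R^(2/3)·S^(1/2) = (1/22.0) × 7.766 × 0.9715 × 0.06856 = 0.02351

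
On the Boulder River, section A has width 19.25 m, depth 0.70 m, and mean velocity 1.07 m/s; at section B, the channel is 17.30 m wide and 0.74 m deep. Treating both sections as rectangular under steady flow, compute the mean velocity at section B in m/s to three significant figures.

Q = A₁V₁ = (19.25×0.70) × 1.07 = 14.42 m³/s
A₂ = 17.30 × 0.74 = 12.80 m²
V₂ = Q/A₂ = 14.42/12.80 = 1.126 m/s

1.13 m/s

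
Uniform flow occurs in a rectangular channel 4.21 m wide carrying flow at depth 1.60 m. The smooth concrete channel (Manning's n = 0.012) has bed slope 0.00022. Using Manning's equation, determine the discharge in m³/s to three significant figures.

A = b·y = 4.21 × 1.60 = 6.736 m²
P = b + 2y = 4.21 + 2×1.60 = 7.410 m
R = A/P = 6.736/7.410 = 0.9090 m
Q = (1/n)·A·R^(2/3)·S^(1/2) = (1/0.012) × 6.736 × 0.9090^(2/3) × 0.00022^(1/2) = 7.813 m³/s

7.81 m³/s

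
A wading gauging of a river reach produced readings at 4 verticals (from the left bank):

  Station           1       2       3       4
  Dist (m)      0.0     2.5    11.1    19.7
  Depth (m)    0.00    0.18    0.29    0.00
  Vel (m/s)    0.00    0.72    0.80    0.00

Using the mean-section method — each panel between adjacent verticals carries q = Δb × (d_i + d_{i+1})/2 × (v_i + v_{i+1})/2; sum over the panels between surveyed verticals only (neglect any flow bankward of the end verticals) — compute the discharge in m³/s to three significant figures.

Panel 1-2: Δb = 2.5 m, d̄ = (0.00+0.18)/2 = 0.09, v̄ = (0.00+0.72)/2 = 0.36 → q = 2.5×0.09×0.36 = 0.08100 m³/s
Panel 2-3: Δb = 8.6 m, d̄ = (0.18+0.29)/2 = 0.235, v̄ = (0.72+0.80)/2 = 0.76 → q = 8.6×0.235×0.76 = 1.536 m³/s
Panel 3-4: Δb = 8.6 m, d̄ = (0.29+0.00)/2 = 0.145, v̄ = (0.80+0.00)/2 = 0.4 → q = 8.6×0.145×0.4 = 0.4988 m³/s
Q = Σ q = 2.116 m³/s

2.12 m³/s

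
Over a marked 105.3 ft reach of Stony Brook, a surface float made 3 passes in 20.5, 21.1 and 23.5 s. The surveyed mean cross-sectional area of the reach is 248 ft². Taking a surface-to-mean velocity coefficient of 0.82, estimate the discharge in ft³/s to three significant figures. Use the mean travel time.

t̄ = (20.5 + 21.1 + 23.5) / 3 = 21.7 s
v_surface = L / t̄ = 105.3 / 21.7 = 4.853 ft/s
v_mean = 0.82 × 4.853 = 3.979 ft/s
Q = A × v_mean = 248 × 3.979 = 986.8 ft³/s

987 ft³/s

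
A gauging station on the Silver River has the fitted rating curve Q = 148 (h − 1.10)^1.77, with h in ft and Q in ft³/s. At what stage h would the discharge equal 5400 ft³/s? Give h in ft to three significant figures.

h − h₀ = (Q/C)^(1/b) = (5400/148)^(1/1.77) = 7.631 ft
h = 1.10 + 7.631 = 8.731 ft

8.73 ft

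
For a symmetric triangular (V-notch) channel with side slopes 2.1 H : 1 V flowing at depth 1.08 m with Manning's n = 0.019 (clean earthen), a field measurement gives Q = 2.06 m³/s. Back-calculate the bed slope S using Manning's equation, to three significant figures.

0.000665

A = z·y² = 2.1×1.08² = 2.449 m²
P = 2y√(1+z²) = 2×1.08×√(1+2.1²) = 5.024 m
R = A/P = 2.449/5.024 = 0.4875 m
S = (Q·n / (1·A·R^(2/3)))² = (2.06×0.019 / (1×2.449×0.6195))² = 0.0006654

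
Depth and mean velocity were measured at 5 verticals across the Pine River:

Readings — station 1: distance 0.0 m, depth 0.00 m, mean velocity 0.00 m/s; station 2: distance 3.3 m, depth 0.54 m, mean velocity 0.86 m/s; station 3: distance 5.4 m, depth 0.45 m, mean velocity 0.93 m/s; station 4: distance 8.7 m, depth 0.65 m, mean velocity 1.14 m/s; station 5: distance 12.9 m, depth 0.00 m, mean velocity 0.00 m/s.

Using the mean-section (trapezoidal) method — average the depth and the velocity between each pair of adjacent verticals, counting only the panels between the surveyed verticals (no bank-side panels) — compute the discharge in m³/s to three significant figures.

3.97 m³/s

Panel 1-2: Δb = 3.3 m, d̄ = (0.00+0.54)/2 = 0.27, v̄ = (0.00+0.86)/2 = 0.43 → q = 3.3×0.27×0.43 = 0.3831 m³/s
Panel 2-3: Δb = 2.1 m, d̄ = (0.54+0.45)/2 = 0.495, v̄ = (0.86+0.93)/2 = 0.895 → q = 2.1×0.495×0.895 = 0.9304 m³/s
Panel 3-4: Δb = 3.3 m, d̄ = (0.45+0.65)/2 = 0.55, v̄ = (0.93+1.14)/2 = 1.035 → q = 3.3×0.55×1.035 = 1.879 m³/s
Panel 4-5: Δb = 4.2 m, d̄ = (0.65+0.00)/2 = 0.325, v̄ = (1.14+0.00)/2 = 0.57 → q = 4.2×0.325×0.57 = 0.7781 m³/s
Q = Σ q = 3.970 m³/s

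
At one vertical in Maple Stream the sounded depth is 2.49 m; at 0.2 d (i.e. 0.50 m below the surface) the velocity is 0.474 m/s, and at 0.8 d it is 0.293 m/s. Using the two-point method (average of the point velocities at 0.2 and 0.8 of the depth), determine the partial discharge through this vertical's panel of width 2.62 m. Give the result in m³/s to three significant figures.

v̄ = (0.474 + 0.293) / 2 = 0.3835 m/s
q = v̄ × d × w = 0.3835 × 2.49 × 2.62 = 2.502 m³/s

2.50 m³/s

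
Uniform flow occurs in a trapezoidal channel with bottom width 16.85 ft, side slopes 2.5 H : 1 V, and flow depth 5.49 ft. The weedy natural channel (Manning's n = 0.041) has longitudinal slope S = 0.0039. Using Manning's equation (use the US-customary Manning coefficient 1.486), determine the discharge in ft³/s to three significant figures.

895 ft³/s

A = (b + z·y)·y = (16.85 + 2.5×5.49)×5.49 = 167.9 ft²
P = b + 2y√(1+z²) = 16.85 + 2×5.49×√(1+2.5²) = 46.41 ft
R = A/P = 167.9/46.41 = 3.616 ft
Q = (1.486/n)·A·R^(2/3)·S^(1/2) = (1.486/0.041) × 167.9 × 3.616^(2/3) × 0.0039^(1/2) = 895.1 ft³/s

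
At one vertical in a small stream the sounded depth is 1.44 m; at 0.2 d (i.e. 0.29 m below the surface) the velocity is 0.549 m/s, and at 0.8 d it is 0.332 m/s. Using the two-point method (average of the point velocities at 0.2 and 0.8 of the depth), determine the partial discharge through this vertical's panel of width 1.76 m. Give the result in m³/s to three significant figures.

1.12 m³/s

v̄ = (0.549 + 0.332) / 2 = 0.4405 m/s
q = v̄ × d × w = 0.4405 × 1.44 × 1.76 = 1.116 m³/s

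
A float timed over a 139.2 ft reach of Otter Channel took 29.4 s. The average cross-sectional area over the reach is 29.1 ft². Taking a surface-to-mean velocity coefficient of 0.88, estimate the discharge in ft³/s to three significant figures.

v_surface = L / t̄ = 139.2 / 29.4 = 4.735 ft/s
v_mean = 0.88 × 4.735 = 4.167 ft/s
Q = A × v_mean = 29.1 × 4.167 = 121.2 ft³/s

121 ft³/s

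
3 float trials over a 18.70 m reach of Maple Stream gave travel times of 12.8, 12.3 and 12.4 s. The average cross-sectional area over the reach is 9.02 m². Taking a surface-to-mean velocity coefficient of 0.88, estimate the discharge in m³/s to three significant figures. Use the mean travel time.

t̄ = (12.8 + 12.3 + 12.4) / 3 = 12.5 s
v_surface = L / t̄ = 18.70 / 12.5 = 1.496 m/s
v_mean = 0.88 × 1.496 = 1.316 m/s
Q = A × v_mean = 9.02 × 1.316 = 11.87 m³/s

11.9 m³/s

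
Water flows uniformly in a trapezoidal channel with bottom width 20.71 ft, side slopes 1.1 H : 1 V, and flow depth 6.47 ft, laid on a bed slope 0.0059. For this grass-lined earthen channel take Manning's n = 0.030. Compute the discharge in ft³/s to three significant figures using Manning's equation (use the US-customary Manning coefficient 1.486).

A = (b + z·y)·y = (20.71 + 1.1×6.47)×6.47 = 180.0 ft²
P = b + 2y√(1+z²) = 20.71 + 2×6.47×√(1+1.1²) = 39.95 ft
R = A/P = 180.0/39.95 = 4.507 ft
Q = (1.486/n)·A·R^(2/3)·S^(1/2) = (1.486/0.030) × 180.0 × 4.507^(2/3) × 0.0059^(1/2) = 1869 ft³/s

1870 ft³/s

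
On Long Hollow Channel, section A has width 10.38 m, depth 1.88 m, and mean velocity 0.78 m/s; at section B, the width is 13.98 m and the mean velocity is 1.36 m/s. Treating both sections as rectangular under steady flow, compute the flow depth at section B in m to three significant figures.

0.801 m

Q = A₁V₁ = (10.38×1.88) × 0.78 = 15.22 m³/s
d₂ = Q/(b₂ V₂) = 15.22/(13.98×1.36) = 0.8006 m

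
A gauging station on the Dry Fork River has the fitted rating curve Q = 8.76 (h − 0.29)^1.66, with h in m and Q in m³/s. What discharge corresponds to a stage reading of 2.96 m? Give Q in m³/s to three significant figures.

44.7 m³/s

Q = 8.76 × (2.96 − 0.29)^1.66 = 8.76 × 2.67^1.66 = 44.72 m³/s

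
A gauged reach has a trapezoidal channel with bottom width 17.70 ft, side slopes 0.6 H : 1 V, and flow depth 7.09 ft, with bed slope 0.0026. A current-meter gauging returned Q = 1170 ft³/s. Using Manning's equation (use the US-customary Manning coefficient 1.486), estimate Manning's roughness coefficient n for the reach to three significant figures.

A = (b + z·y)·y = (17.70 + 0.6×7.09)×7.09 = 155.7 ft²
P = b + 2y√(1+z²) = 17.70 + 2×7.09×√(1+0.6²) = 34.24 ft
R = A/P = 155.7/34.24 = 4.546 ft
n = (1.486/Q)·A·R^(2/3)·S^(1/2) = (1.486/1170) × 155.7 × 2.744 × 0.05099 = 0.02766

0.0277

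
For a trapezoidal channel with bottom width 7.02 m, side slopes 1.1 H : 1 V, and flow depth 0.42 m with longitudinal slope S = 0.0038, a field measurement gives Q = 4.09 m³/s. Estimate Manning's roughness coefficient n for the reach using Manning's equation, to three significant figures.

0.0248

A = (b + z·y)·y = (7.02 + 1.1×0.42)×0.42 = 3.142 m²
P = b + 2y√(1+z²) = 7.02 + 2×0.42×√(1+1.1²) = 8.269 m
R = A/P = 3.142/8.269 = 0.3800 m
n = (1/Q)·A·R^(2/3)·S^(1/2) = (1/4.09) × 3.142 × 0.5247 × 0.06164 = 0.02485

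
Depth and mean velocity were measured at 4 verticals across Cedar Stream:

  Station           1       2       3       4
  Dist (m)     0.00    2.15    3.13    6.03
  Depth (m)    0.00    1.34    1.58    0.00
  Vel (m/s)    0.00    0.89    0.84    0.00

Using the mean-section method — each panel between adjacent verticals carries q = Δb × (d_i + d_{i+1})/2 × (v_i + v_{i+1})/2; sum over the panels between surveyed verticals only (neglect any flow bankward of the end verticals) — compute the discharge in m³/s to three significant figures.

2.84 m³/s

Panel 1-2: Δb = 2.15 m, d̄ = (0.00+1.34)/2 = 0.67, v̄ = (0.00+0.89)/2 = 0.445 → q = 2.15×0.67×0.445 = 0.6410 m³/s
Panel 2-3: Δb = 0.98 m, d̄ = (1.34+1.58)/2 = 1.46, v̄ = (0.89+0.84)/2 = 0.865 → q = 0.98×1.46×0.865 = 1.238 m³/s
Panel 3-4: Δb = 2.9 m, d̄ = (1.58+0.00)/2 = 0.79, v̄ = (0.84+0.00)/2 = 0.42 → q = 2.9×0.79×0.42 = 0.9622 m³/s
Q = Σ q = 2.841 m³/s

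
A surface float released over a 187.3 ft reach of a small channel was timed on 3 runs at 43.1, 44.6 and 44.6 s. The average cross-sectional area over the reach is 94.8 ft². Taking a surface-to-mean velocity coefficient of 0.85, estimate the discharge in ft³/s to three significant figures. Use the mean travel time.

342 ft³/s

t̄ = (43.1 + 44.6 + 44.6) / 3 = 44.1 s
v_surface = L / t̄ = 187.3 / 44.1 = 4.247 ft/s
v_mean = 0.85 × 4.247 = 3.610 ft/s
Q = A × v_mean = 94.8 × 3.610 = 342.2 ft³/s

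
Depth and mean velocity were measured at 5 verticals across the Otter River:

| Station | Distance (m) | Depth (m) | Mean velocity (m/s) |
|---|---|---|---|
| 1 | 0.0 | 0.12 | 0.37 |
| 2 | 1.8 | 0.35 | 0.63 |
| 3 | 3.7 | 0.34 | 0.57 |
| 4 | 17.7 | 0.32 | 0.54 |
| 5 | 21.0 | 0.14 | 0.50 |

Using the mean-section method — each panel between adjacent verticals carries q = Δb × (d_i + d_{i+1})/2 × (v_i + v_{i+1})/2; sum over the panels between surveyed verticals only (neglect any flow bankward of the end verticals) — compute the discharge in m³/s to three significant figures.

3.56 m³/s

Panel 1-2: Δb = 1.8 m, d̄ = (0.12+0.35)/2 = 0.235, v̄ = (0.37+0.63)/2 = 0.5 → q = 1.8×0.235×0.5 = 0.2115 m³/s
Panel 2-3: Δb = 1.9 m, d̄ = (0.35+0.34)/2 = 0.345, v̄ = (0.63+0.57)/2 = 0.6 → q = 1.9×0.345×0.6 = 0.3933 m³/s
Panel 3-4: Δb = 14 m, d̄ = (0.34+0.32)/2 = 0.33, v̄ = (0.57+0.54)/2 = 0.555 → q = 14×0.33×0.555 = 2.564 m³/s
Panel 4-5: Δb = 3.3 m, d̄ = (0.32+0.14)/2 = 0.23, v̄ = (0.54+0.50)/2 = 0.52 → q = 3.3×0.23×0.52 = 0.3947 m³/s
Q = Σ q = 3.564 m³/s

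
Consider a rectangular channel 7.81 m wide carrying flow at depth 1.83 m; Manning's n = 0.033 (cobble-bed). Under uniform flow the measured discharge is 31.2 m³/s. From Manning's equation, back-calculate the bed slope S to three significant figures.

0.00387

A = b·y = 7.81 × 1.83 = 14.29 m²
P = b + 2y = 7.81 + 2×1.83 = 11.47 m
R = A/P = 14.29/11.47 = 1.246 m
S = (Q·n / (1·A·R^(2/3)))² = (31.2×0.033 / (1×14.29×1.158))² = 0.003870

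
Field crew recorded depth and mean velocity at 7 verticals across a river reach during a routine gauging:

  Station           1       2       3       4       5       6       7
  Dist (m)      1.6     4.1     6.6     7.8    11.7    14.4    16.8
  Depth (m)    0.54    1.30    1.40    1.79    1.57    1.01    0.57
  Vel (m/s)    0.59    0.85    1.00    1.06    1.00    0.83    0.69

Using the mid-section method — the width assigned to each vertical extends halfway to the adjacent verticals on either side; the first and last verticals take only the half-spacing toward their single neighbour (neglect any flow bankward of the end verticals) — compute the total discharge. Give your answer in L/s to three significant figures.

w_1 = (4.1 − 1.6)/2 = 1.25 m; q_1 = 0.59 × 0.54 × 1.25 = 0.3983 m³/s
w_2 = (6.6 − 1.6)/2 = 2.5 m; q_2 = 0.85 × 1.30 × 2.5 = 2.763 m³/s
w_3 = (7.8 − 4.1)/2 = 1.85 m; q_3 = 1.00 × 1.40 × 1.85 = 2.590 m³/s
w_4 = (11.7 − 6.6)/2 = 2.55 m; q_4 = 1.06 × 1.79 × 2.55 = 4.838 m³/s
w_5 = (14.4 − 7.8)/2 = 3.3 m; q_5 = 1.00 × 1.57 × 3.3 = 5.181 m³/s
w_6 = (16.8 − 11.7)/2 = 2.55 m; q_6 = 0.83 × 1.01 × 2.55 = 2.138 m³/s
w_7 = (16.8 − 14.4)/2 = 1.2 m; q_7 = 0.69 × 0.57 × 1.2 = 0.4720 m³/s
Q = Σ qᵢ = 18.38 m³/s
= 18.38 × 1000 = 18380 L/s

18400 L/s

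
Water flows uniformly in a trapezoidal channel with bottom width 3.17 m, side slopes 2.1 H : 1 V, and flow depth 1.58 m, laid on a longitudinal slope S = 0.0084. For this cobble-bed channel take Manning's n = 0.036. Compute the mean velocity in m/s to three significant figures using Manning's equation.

A = (b + z·y)·y = (3.17 + 2.1×1.58)×1.58 = 10.25 m²
P = b + 2y√(1+z²) = 3.17 + 2×1.58×√(1+2.1²) = 10.52 m
R = A/P = 10.25/10.52 = 0.9744 m
Q = (1/n)·A·R^(2/3)·S^(1/2) = (1/0.036) × 10.25 × 0.9744^(2/3) × 0.0084^(1/2) = 25.65 m³/s
V = Q/A = 25.65/10.25 = 2.502 m/s

2.50 m/s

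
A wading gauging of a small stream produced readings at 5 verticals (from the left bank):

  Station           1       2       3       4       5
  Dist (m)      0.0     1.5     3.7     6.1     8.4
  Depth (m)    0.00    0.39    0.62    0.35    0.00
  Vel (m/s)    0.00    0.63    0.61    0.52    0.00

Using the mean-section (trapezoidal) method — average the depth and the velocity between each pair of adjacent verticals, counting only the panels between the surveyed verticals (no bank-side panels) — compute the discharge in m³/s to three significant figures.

Panel 1-2: Δb = 1.5 m, d̄ = (0.00+0.39)/2 = 0.195, v̄ = (0.00+0.63)/2 = 0.315 → q = 1.5×0.195×0.315 = 0.09214 m³/s
Panel 2-3: Δb = 2.2 m, d̄ = (0.39+0.62)/2 = 0.505, v̄ = (0.63+0.61)/2 = 0.62 → q = 2.2×0.505×0.62 = 0.6888 m³/s
Panel 3-4: Δb = 2.4 m, d̄ = (0.62+0.35)/2 = 0.485, v̄ = (0.61+0.52)/2 = 0.565 → q = 2.4×0.485×0.565 = 0.6577 m³/s
Panel 4-5: Δb = 2.3 m, d̄ = (0.35+0.00)/2 = 0.175, v̄ = (0.52+0.00)/2 = 0.26 → q = 2.3×0.175×0.26 = 0.1047 m³/s
Q = Σ q = 1.543 m³/s

1.54 m³/s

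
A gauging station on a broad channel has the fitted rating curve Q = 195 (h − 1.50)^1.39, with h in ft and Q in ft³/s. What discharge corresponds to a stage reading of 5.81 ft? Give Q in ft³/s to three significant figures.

Q = 195 × (5.81 − 1.50)^1.39 = 195 × 4.31^1.39 = 1486 ft³/s

1490 ft³/s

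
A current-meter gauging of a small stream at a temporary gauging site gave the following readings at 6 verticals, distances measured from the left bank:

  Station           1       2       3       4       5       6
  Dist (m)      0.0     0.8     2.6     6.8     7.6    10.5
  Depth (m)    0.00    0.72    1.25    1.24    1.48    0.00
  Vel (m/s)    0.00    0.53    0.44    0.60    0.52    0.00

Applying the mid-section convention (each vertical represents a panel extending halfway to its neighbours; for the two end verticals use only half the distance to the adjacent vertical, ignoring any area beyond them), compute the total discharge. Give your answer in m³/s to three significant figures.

5.43 m³/s

w_2 = (2.6 − 0.0)/2 = 1.3 m; q_2 = 0.53 × 0.72 × 1.3 = 0.4961 m³/s
w_3 = (6.8 − 0.8)/2 = 3 m; q_3 = 0.44 × 1.25 × 3 = 1.650 m³/s
w_4 = (7.6 − 2.6)/2 = 2.5 m; q_4 = 0.60 × 1.24 × 2.5 = 1.860 m³/s
w_5 = (10.5 − 6.8)/2 = 1.85 m; q_5 = 0.52 × 1.48 × 1.85 = 1.424 m³/s
Stations 1, 6 contribute zero (depth or velocity is 0).
Q = Σ qᵢ = 5.430 m³/s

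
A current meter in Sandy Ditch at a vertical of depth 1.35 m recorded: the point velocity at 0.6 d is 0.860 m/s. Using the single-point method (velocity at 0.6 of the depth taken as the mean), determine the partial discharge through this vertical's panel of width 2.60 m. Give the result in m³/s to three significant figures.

v̄ = v₀.₆ = 0.860 m/s
q = v̄ × d × w = 0.8600 × 1.35 × 2.60 = 3.019 m³/s

3.02 m³/s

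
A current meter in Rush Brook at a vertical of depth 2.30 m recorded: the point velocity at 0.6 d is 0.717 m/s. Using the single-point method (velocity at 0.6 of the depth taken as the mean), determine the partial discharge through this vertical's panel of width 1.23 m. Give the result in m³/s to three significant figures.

2.03 m³/s

v̄ = v₀.₆ = 0.717 m/s
q = v̄ × d × w = 0.7170 × 2.30 × 1.23 = 2.028 m³/s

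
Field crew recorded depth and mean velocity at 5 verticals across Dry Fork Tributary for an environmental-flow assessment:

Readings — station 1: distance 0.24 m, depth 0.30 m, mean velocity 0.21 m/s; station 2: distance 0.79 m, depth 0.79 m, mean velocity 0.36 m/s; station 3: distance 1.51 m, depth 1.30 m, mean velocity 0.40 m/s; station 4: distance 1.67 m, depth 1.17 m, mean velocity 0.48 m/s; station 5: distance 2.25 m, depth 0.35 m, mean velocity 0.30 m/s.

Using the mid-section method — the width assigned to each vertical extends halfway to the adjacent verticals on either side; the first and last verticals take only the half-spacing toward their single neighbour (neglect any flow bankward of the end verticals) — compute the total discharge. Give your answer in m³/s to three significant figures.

0.665 m³/s

w_1 = (0.79 − 0.24)/2 = 0.275 m; q_1 = 0.21 × 0.30 × 0.275 = 0.01733 m³/s
w_2 = (1.51 − 0.24)/2 = 0.635 m; q_2 = 0.36 × 0.79 × 0.635 = 0.1806 m³/s
w_3 = (1.67 − 0.79)/2 = 0.44 m; q_3 = 0.40 × 1.30 × 0.44 = 0.2288 m³/s
w_4 = (2.25 − 1.51)/2 = 0.37 m; q_4 = 0.48 × 1.17 × 0.37 = 0.2078 m³/s
w_5 = (2.25 − 1.67)/2 = 0.29 m; q_5 = 0.30 × 0.35 × 0.29 = 0.03045 m³/s
Q = Σ qᵢ = 0.6650 m³/s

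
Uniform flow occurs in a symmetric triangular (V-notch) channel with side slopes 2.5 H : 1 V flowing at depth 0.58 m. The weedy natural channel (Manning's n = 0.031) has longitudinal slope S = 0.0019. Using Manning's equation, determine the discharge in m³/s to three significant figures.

0.493 m³/s

A = z·y² = 2.5×0.58² = 0.8410 m²
P = 2y√(1+z²) = 2×0.58×√(1+2.5²) = 3.123 m
R = A/P = 0.8410/3.123 = 0.2693 m
Q = (1/n)·A·R^(2/3)·S^(1/2) = (1/0.031) × 0.8410 × 0.2693^(2/3) × 0.0019^(1/2) = 0.4931 m³/s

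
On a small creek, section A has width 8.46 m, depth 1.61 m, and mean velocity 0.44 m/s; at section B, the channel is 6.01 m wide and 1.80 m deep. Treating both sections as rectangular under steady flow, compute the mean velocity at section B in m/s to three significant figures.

0.554 m/s

Q = A₁V₁ = (8.46×1.61) × 0.44 = 5.993 m³/s
A₂ = 6.01 × 1.80 = 10.82 m²
V₂ = Q/A₂ = 5.993/10.82 = 0.5540 m/s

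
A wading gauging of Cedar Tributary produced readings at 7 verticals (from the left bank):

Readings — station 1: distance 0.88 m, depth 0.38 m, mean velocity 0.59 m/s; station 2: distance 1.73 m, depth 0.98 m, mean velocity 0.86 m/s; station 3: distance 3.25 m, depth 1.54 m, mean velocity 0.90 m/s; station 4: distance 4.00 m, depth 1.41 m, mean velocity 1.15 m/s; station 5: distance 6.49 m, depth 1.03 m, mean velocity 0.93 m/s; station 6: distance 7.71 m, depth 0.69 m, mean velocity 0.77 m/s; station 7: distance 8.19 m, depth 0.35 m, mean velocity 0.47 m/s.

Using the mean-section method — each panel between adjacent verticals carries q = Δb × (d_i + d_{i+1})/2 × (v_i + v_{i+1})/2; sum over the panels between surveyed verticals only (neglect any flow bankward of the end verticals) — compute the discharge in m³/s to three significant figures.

7.44 m³/s

Panel 1-2: Δb = 0.85 m, d̄ = (0.38+0.98)/2 = 0.68, v̄ = (0.59+0.86)/2 = 0.725 → q = 0.85×0.68×0.725 = 0.4191 m³/s
Panel 2-3: Δb = 1.52 m, d̄ = (0.98+1.54)/2 = 1.26, v̄ = (0.86+0.90)/2 = 0.88 → q = 1.52×1.26×0.88 = 1.685 m³/s
Panel 3-4: Δb = 0.75 m, d̄ = (1.54+1.41)/2 = 1.475, v̄ = (0.90+1.15)/2 = 1.025 → q = 0.75×1.475×1.025 = 1.134 m³/s
Panel 4-5: Δb = 2.49 m, d̄ = (1.41+1.03)/2 = 1.22, v̄ = (1.15+0.93)/2 = 1.04 → q = 2.49×1.22×1.04 = 3.159 m³/s
Panel 5-6: Δb = 1.22 m, d̄ = (1.03+0.69)/2 = 0.86, v̄ = (0.93+0.77)/2 = 0.85 → q = 1.22×0.86×0.85 = 0.8918 m³/s
Panel 6-7: Δb = 0.48 m, d̄ = (0.69+0.35)/2 = 0.52, v̄ = (0.77+0.47)/2 = 0.62 → q = 0.48×0.52×0.62 = 0.1548 m³/s
Q = Σ q = 7.444 m³/s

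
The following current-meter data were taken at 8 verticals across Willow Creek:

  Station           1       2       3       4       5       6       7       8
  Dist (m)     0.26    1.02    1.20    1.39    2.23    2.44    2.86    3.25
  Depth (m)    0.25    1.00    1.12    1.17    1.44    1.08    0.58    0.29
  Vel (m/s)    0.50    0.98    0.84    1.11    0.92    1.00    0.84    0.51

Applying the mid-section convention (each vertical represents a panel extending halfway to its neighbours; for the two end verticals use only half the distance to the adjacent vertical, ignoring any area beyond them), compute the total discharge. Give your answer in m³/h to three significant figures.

w_1 = (1.02 − 0.26)/2 = 0.38 m; q_1 = 0.50 × 0.25 × 0.38 = 0.04750 m³/s
w_2 = (1.20 − 0.26)/2 = 0.47 m; q_2 = 0.98 × 1.00 × 0.47 = 0.4606 m³/s
w_3 = (1.39 − 1.02)/2 = 0.185 m; q_3 = 0.84 × 1.12 × 0.185 = 0.1740 m³/s
w_4 = (2.23 − 1.20)/2 = 0.515 m; q_4 = 1.11 × 1.17 × 0.515 = 0.6688 m³/s
w_5 = (2.44 − 1.39)/2 = 0.525 m; q_5 = 0.92 × 1.44 × 0.525 = 0.6955 m³/s
w_6 = (2.86 − 2.23)/2 = 0.315 m; q_6 = 1.00 × 1.08 × 0.315 = 0.3402 m³/s
w_7 = (3.25 − 2.44)/2 = 0.405 m; q_7 = 0.84 × 0.58 × 0.405 = 0.1973 m³/s
w_8 = (3.25 − 2.86)/2 = 0.195 m; q_8 = 0.51 × 0.29 × 0.195 = 0.02884 m³/s
Q = Σ qᵢ = 2.613 m³/s
= 2.613 × 3600 = 9406 m³/h

9410 m³/h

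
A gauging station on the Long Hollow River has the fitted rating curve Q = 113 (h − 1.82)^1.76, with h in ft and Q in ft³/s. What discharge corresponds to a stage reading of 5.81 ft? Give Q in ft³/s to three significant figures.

Q = 113 × (5.81 − 1.82)^1.76 = 113 × 3.99^1.76 = 1291 ft³/s

1290 ft³/s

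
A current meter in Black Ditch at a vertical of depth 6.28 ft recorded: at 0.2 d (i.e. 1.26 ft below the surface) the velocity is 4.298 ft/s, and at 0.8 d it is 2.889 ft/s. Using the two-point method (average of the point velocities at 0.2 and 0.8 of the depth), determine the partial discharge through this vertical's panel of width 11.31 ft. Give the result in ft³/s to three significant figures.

v̄ = (4.298 + 2.889) / 2 = 3.594 ft/s
q = v̄ × d × w = 3.594 × 6.28 × 11.31 = 255.2 ft³/s

255 ft³/s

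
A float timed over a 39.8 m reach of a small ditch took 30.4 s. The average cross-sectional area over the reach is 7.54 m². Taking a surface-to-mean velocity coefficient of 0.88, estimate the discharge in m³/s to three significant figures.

8.69 m³/s

v_surface = L / t̄ = 39.8 / 30.4 = 1.309 m/s
v_mean = 0.88 × 1.309 = 1.152 m/s
Q = A × v_mean = 7.54 × 1.152 = 8.687 m³/s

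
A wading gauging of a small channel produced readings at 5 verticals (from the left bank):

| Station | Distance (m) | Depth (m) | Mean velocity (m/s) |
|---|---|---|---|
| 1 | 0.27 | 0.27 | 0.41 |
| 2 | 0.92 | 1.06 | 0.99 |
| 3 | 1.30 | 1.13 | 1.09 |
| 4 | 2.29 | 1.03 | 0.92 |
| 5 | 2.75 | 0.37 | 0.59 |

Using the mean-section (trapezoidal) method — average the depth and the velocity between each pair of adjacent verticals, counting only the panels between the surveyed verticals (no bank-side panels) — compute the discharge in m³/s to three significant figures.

Panel 1-2: Δb = 0.65 m, d̄ = (0.27+1.06)/2 = 0.665, v̄ = (0.41+0.99)/2 = 0.7 → q = 0.65×0.665×0.7 = 0.3026 m³/s
Panel 2-3: Δb = 0.38 m, d̄ = (1.06+1.13)/2 = 1.095, v̄ = (0.99+1.09)/2 = 1.04 → q = 0.38×1.095×1.04 = 0.4327 m³/s
Panel 3-4: Δb = 0.99 m, d̄ = (1.13+1.03)/2 = 1.08, v̄ = (1.09+0.92)/2 = 1.005 → q = 0.99×1.08×1.005 = 1.075 m³/s
Panel 4-5: Δb = 0.46 m, d̄ = (1.03+0.37)/2 = 0.7, v̄ = (0.92+0.59)/2 = 0.755 → q = 0.46×0.7×0.755 = 0.2431 m³/s
Q = Σ q = 2.053 m³/s

2.05 m³/s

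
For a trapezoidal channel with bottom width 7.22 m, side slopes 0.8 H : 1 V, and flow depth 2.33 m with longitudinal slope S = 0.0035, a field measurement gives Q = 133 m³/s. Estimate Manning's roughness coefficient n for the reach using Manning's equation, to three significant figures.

0.0129

A = (b + z·y)·y = (7.22 + 0.8×2.33)×2.33 = 21.17 m²
P = b + 2y√(1+z²) = 7.22 + 2×2.33×√(1+0.8²) = 13.19 m
R = A/P = 21.17/13.19 = 1.605 m
n = (1/Q)·A·R^(2/3)·S^(1/2) = (1/133) × 21.17 × 1.371 × 0.05916 = 0.01291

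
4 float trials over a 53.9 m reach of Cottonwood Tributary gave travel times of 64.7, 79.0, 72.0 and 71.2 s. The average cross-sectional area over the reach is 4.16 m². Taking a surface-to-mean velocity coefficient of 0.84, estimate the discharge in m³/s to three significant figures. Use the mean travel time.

t̄ = (64.7 + 79.0 + 72.0 + 71.2) / 4 = 71.725 s
v_surface = L / t̄ = 53.9 / 71.725 = 0.7515 m/s
v_mean = 0.84 × 0.7515 = 0.6312 m/s
Q = A × v_mean = 4.16 × 0.6312 = 2.626 m³/s

2.63 m³/s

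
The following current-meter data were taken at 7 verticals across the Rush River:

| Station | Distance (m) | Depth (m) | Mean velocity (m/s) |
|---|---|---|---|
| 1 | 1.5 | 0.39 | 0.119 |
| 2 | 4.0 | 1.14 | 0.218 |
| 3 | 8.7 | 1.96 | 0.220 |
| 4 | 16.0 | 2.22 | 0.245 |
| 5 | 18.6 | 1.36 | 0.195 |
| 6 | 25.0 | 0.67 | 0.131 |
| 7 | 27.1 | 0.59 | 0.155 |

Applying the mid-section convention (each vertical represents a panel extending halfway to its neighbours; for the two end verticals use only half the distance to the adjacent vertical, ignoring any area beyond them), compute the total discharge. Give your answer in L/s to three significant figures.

w_1 = (4.0 − 1.5)/2 = 1.25 m; q_1 = 0.119 × 0.39 × 1.25 = 0.05801 m³/s
w_2 = (8.7 − 1.5)/2 = 3.6 m; q_2 = 0.218 × 1.14 × 3.6 = 0.8947 m³/s
w_3 = (16.0 − 4.0)/2 = 6 m; q_3 = 0.220 × 1.96 × 6 = 2.587 m³/s
w_4 = (18.6 − 8.7)/2 = 4.95 m; q_4 = 0.245 × 2.22 × 4.95 = 2.692 m³/s
w_5 = (25.0 − 16.0)/2 = 4.5 m; q_5 = 0.195 × 1.36 × 4.5 = 1.193 m³/s
w_6 = (27.1 − 18.6)/2 = 4.25 m; q_6 = 0.131 × 0.67 × 4.25 = 0.3730 m³/s
w_7 = (27.1 − 25.0)/2 = 1.05 m; q_7 = 0.155 × 0.59 × 1.05 = 0.09602 m³/s
Q = Σ qᵢ = 7.895 m³/s
= 7.895 × 1000 = 7895 L/s

7890 L/s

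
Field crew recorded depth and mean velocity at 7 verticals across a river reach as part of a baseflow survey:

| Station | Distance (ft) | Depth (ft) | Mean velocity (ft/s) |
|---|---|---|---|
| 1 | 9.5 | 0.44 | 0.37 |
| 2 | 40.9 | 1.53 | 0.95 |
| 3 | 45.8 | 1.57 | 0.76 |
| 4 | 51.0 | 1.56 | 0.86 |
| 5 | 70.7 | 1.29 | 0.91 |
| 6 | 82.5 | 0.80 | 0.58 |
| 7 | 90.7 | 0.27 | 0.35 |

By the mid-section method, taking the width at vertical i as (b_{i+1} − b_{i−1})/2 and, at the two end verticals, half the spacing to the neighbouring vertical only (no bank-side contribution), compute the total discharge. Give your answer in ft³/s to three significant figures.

w_1 = (40.9 − 9.5)/2 = 15.7 ft; q_1 = 0.37 × 0.44 × 15.7 = 2.556 ft³/s
w_2 = (45.8 − 9.5)/2 = 18.15 ft; q_2 = 0.95 × 1.53 × 18.15 = 26.38 ft³/s
w_3 = (51.0 − 40.9)/2 = 5.05 ft; q_3 = 0.76 × 1.57 × 5.05 = 6.026 ft³/s
w_4 = (70.7 − 45.8)/2 = 12.45 ft; q_4 = 0.86 × 1.56 × 12.45 = 16.70 ft³/s
w_5 = (82.5 − 51.0)/2 = 15.75 ft; q_5 = 0.91 × 1.29 × 15.75 = 18.49 ft³/s
w_6 = (90.7 − 70.7)/2 = 10 ft; q_6 = 0.58 × 0.80 × 10 = 4.640 ft³/s
w_7 = (90.7 − 82.5)/2 = 4.1 ft; q_7 = 0.35 × 0.27 × 4.1 = 0.3875 ft³/s
Q = Σ qᵢ = 75.18 ft³/s

75.2 ft³/s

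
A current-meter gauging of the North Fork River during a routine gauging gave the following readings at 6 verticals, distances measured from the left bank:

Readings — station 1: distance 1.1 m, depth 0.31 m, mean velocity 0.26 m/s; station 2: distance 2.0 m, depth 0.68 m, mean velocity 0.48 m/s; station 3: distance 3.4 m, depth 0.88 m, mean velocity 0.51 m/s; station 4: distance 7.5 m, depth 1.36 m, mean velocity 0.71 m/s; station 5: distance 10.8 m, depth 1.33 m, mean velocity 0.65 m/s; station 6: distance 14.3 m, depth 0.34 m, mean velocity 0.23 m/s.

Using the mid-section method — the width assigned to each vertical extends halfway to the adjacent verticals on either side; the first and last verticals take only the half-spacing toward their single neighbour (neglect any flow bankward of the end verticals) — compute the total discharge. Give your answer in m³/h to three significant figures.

29900 m³/h

w_1 = (2.0 − 1.1)/2 = 0.45 m; q_1 = 0.26 × 0.31 × 0.45 = 0.03627 m³/s
w_2 = (3.4 − 1.1)/2 = 1.15 m; q_2 = 0.48 × 0.68 × 1.15 = 0.3754 m³/s
w_3 = (7.5 − 2.0)/2 = 2.75 m; q_3 = 0.51 × 0.88 × 2.75 = 1.234 m³/s
w_4 = (10.8 − 3.4)/2 = 3.7 m; q_4 = 0.71 × 1.36 × 3.7 = 3.573 m³/s
w_5 = (14.3 − 7.5)/2 = 3.4 m; q_5 = 0.65 × 1.33 × 3.4 = 2.939 m³/s
w_6 = (14.3 − 10.8)/2 = 1.75 m; q_6 = 0.23 × 0.34 × 1.75 = 0.1369 m³/s
Q = Σ qᵢ = 8.295 m³/s
= 8.295 × 3600 = 29860 m³/h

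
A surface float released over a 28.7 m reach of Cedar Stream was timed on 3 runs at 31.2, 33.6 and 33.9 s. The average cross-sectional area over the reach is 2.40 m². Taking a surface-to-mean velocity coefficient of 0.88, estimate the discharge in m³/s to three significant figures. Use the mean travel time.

1.84 m³/s

t̄ = (31.2 + 33.6 + 33.9) / 3 = 32.9 s
v_surface = L / t̄ = 28.7 / 32.9 = 0.8723 m/s
v_mean = 0.88 × 0.8723 = 0.7677 m/s
Q = A × v_mean = 2.40 × 0.7677 = 1.842 m³/s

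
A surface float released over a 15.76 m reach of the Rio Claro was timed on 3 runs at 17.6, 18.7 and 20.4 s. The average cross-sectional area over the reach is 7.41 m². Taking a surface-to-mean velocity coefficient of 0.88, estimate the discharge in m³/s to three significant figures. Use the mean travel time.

t̄ = (17.6 + 18.7 + 20.4) / 3 = 18.9 s
v_surface = L / t̄ = 15.76 / 18.9 = 0.8339 m/s
v_mean = 0.88 × 0.8339 = 0.7338 m/s
Q = A × v_mean = 7.41 × 0.7338 = 5.437 m³/s

5.44 m³/s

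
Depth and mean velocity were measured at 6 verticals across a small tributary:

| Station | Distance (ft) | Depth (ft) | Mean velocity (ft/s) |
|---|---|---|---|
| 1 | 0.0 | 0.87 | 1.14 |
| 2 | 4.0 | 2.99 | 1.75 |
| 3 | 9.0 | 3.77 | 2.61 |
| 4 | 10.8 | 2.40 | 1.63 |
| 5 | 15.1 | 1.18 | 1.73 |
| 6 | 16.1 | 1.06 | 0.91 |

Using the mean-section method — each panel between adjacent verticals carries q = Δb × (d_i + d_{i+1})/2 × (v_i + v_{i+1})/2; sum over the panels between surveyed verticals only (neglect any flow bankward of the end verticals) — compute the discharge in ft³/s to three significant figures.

Panel 1-2: Δb = 4 ft, d̄ = (0.87+2.99)/2 = 1.93, v̄ = (1.14+1.75)/2 = 1.445 → q = 4×1.93×1.445 = 11.16 ft³/s
Panel 2-3: Δb = 5 ft, d̄ = (2.99+3.77)/2 = 3.38, v̄ = (1.75+2.61)/2 = 2.18 → q = 5×3.38×2.18 = 36.84 ft³/s
Panel 3-4: Δb = 1.8 ft, d̄ = (3.77+2.40)/2 = 3.085, v̄ = (2.61+1.63)/2 = 2.12 → q = 1.8×3.085×2.12 = 11.77 ft³/s
Panel 4-5: Δb = 4.3 ft, d̄ = (2.40+1.18)/2 = 1.79, v̄ = (1.63+1.73)/2 = 1.68 → q = 4.3×1.79×1.68 = 12.93 ft³/s
Panel 5-6: Δb = 1 ft, d̄ = (1.18+1.06)/2 = 1.12, v̄ = (1.73+0.91)/2 = 1.32 → q = 1×1.12×1.32 = 1.478 ft³/s
Q = Σ q = 74.18 ft³/s

74.2 ft³/s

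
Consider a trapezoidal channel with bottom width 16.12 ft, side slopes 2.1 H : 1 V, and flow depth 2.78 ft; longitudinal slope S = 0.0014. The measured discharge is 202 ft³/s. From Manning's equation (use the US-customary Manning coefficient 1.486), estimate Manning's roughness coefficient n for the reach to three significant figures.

0.0276

A = (b + z·y)·y = (16.12 + 2.1×2.78)×2.78 = 61.04 ft²
P = b + 2y√(1+z²) = 16.12 + 2×2.78×√(1+2.1²) = 29.05 ft
R = A/P = 61.04/29.05 = 2.101 ft
n = (1.486/Q)·A·R^(2/3)·S^(1/2) = (1.486/202) × 61.04 × 1.640 × 0.03742 = 0.02756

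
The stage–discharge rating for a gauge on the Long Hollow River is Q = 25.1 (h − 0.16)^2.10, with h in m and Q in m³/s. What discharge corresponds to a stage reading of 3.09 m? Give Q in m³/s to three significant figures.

Q = 25.1 × (3.09 − 0.16)^2.10 = 25.1 × 2.93^2.10 = 239.9 m³/s

240 m³/s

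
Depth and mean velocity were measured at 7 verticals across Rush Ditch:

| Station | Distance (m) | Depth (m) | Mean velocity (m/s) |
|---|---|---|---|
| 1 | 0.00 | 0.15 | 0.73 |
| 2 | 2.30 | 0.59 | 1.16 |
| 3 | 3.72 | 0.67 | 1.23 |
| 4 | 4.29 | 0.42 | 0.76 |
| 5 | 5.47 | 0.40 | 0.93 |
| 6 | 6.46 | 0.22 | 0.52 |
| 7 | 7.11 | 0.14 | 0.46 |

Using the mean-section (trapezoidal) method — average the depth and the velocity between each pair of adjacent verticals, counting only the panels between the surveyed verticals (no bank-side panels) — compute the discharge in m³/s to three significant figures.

Panel 1-2: Δb = 2.3 m, d̄ = (0.15+0.59)/2 = 0.37, v̄ = (0.73+1.16)/2 = 0.945 → q = 2.3×0.37×0.945 = 0.8042 m³/s
Panel 2-3: Δb = 1.42 m, d̄ = (0.59+0.67)/2 = 0.63, v̄ = (1.16+1.23)/2 = 1.195 → q = 1.42×0.63×1.195 = 1.069 m³/s
Panel 3-4: Δb = 0.57 m, d̄ = (0.67+0.42)/2 = 0.545, v̄ = (1.23+0.76)/2 = 0.995 → q = 0.57×0.545×0.995 = 0.3091 m³/s
Panel 4-5: Δb = 1.18 m, d̄ = (0.42+0.40)/2 = 0.41, v̄ = (0.76+0.93)/2 = 0.845 → q = 1.18×0.41×0.845 = 0.4088 m³/s
Panel 5-6: Δb = 0.99 m, d̄ = (0.40+0.22)/2 = 0.31, v̄ = (0.93+0.52)/2 = 0.725 → q = 0.99×0.31×0.725 = 0.2225 m³/s
Panel 6-7: Δb = 0.65 m, d̄ = (0.22+0.14)/2 = 0.18, v̄ = (0.52+0.46)/2 = 0.49 → q = 0.65×0.18×0.49 = 0.05733 m³/s
Q = Σ q = 2.871 m³/s

2.87 m³/s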